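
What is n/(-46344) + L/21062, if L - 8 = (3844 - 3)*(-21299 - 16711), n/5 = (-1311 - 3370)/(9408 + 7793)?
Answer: -58191475169025889/8394925069464 ≈ -6931.7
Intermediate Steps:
n = -23405/17201 (n = 5*((-1311 - 3370)/(9408 + 7793)) = 5*(-4681/17201) = -23405/17201 ≈ -1.3607)
L = -145996402 (L = 8 + (3844 - 3)*(-21299 - 16711) = 8 + 3841*(-38010) = 8 - 145996410 = -145996402)
n/(-46344) + L/21062 = -23405/17201/(-46344) - 145996402/21062 = -23405/17201*(-1/46344) - 145996402*1/21062 = 23405/797163144 - 72998201/10531 = -58191475169025889/8394925069464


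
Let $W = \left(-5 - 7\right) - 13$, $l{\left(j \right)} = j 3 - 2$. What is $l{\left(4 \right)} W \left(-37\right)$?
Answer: $9250$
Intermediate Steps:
$l{\left(j \right)} = -2 + 3 j$ ($l{\left(j \right)} = 3 j - 2 = -2 + 3 j$)
$W = -25$ ($W = -12 - 13 = -25$)
$l{\left(4 \right)} W \left(-37\right) = \left(-2 + 3 \cdot 4\right) \left(-25\right) \left(-37\right) = \left(-2 + 12\right) \left(-25\right) \left(-37\right) = 10 \left(-25\right) \left(-37\right) = \left(-250\right) \left(-37\right) = 9250$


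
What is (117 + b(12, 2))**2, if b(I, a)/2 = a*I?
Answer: 27225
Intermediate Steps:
b(I, a) = 2*I*a (b(I, a) = 2*(a*I) = 2*(I*a) = 2*I*a)
(117 + b(12, 2))**2 = (117 + 2*12*2)**2 = (117 + 48)**2 = 165**2 = 27225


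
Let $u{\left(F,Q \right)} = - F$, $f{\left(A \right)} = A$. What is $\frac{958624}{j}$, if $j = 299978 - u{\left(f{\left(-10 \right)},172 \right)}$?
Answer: $\frac{29957}{9374} \approx 3.1958$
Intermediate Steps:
$j = 299968$ ($j = 299978 - \left(-1\right) \left(-10\right) = 299978 - 10 = 299968$)
$\frac{958624}{j} = \frac{958624}{299968} = 958624 \cdot \frac{1}{299968} = \frac{29957}{9374}$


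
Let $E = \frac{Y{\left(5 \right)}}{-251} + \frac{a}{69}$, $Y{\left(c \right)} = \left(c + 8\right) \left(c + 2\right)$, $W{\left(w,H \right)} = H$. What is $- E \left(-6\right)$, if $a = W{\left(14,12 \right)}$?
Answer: $- \frac{6534}{5773} \approx -1.1318$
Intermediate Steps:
$Y{\left(c \right)} = \left(2 + c\right) \left(8 + c\right)$ ($Y{\left(c \right)} = \left(8 + c\right) \left(2 + c\right) = \left(2 + c\right) \left(8 + c\right)$)
$a = 12$
$E = - \frac{1089}{5773}$ ($E = \frac{16 + 5^{2} + 10 \cdot 5}{-251} + \frac{12}{69} = \left(16 + 25 + 50\right) \left(- \frac{1}{251}\right) + 12 \cdot \frac{1}{69} = 91 \left(- \frac{1}{251}\right) + \frac{4}{23} = - \frac{91}{251} + \frac{4}{23} = - \frac{1089}{5773} \approx -0.18864$)
$- E \left(-6\right) = \left(-1\right) \left(- \frac{1089}{5773}\right) \left(-6\right) = \frac{1089}{5773} \left(-6\right) = - \frac{6534}{5773}$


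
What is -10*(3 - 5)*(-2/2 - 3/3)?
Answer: -40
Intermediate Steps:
-10*(3 - 5)*(-2/2 - 3/3) = -(-20)*(-2*½ - 3*⅓) = -(-20)*(-1 - 1) = -(-20)*(-2) = -10*4 = -40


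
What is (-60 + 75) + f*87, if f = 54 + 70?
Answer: 10803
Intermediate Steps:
f = 124
(-60 + 75) + f*87 = (-60 + 75) + 124*87 = 15 + 10788 = 10803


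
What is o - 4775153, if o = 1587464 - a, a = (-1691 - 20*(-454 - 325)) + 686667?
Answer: -3888245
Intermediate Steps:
a = 700556 (a = (-1691 - 20*(-779)) + 686667 = (-1691 + 15580) + 686667 = 13889 + 686667 = 700556)
o = 886908 (o = 1587464 - 1*700556 = 1587464 - 700556 = 886908)
o - 4775153 = 886908 - 4775153 = -3888245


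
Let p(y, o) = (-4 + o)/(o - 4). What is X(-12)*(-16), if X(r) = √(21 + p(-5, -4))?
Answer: -16*√22 ≈ -75.047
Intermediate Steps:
p(y, o) = 1 (p(y, o) = (-4 + o)/(-4 + o) = 1)
X(r) = √22 (X(r) = √(21 + 1) = √22)
X(-12)*(-16) = √22*(-16) = -16*√22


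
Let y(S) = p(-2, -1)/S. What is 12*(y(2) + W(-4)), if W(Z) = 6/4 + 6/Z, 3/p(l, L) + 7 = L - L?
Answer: -18/7 ≈ -2.5714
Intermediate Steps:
p(l, L) = -3/7 (p(l, L) = 3/(-7 + (L - L)) = 3/(-7 + 0) = 3/(-7) = 3*(-1/7) = -3/7)
y(S) = -3/(7*S)
W(Z) = 3/2 + 6/Z (W(Z) = 6*(1/4) + 6/Z = 3/2 + 6/Z)
12*(y(2) + W(-4)) = 12*(-3/7/2 + (3/2 + 6/(-4))) = 12*(-3/7*1/2 + (3/2 + 6*(-1/4))) = 12*(-3/14 + (3/2 - 3/2)) = 12*(-3/14 + 0) = 12*(-3/14) = -18/7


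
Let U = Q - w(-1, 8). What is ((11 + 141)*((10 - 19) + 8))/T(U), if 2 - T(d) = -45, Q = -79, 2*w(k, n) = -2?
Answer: -152/47 ≈ -3.2340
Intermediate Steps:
w(k, n) = -1 (w(k, n) = (1/2)*(-2) = -1)
U = -78 (U = -79 - 1*(-1) = -79 + 1 = -78)
T(d) = 47 (T(d) = 2 - 1*(-45) = 2 + 45 = 47)
((11 + 141)*((10 - 19) + 8))/T(U) = ((11 + 141)*((10 - 19) + 8))/47 = (152*(-9 + 8))*(1/47) = (152*(-1))*(1/47) = -152*1/47 = -152/47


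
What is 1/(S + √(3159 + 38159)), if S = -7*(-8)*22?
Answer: 616/738253 - √41318/1476506 ≈ 0.00069673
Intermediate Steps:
S = 1232 (S = 56*22 = 1232)
1/(S + √(3159 + 38159)) = 1/(1232 + √(3159 + 38159)) = 1/(1232 + √41318)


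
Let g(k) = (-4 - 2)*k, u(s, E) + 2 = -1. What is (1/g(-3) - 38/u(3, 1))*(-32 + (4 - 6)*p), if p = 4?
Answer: -4580/9 ≈ -508.89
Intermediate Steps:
u(s, E) = -3 (u(s, E) = -2 - 1 = -3)
g(k) = -6*k
(1/g(-3) - 38/u(3, 1))*(-32 + (4 - 6)*p) = (1/(-6*(-3)) - 38/(-3))*(-32 + (4 - 6)*4) = (1/18 - 38*(-⅓))*(-32 - 2*4) = (1*(1/18) + 38/3)*(-32 - 8) = (1/18 + 38/3)*(-40) = (229/18)*(-40) = -4580/9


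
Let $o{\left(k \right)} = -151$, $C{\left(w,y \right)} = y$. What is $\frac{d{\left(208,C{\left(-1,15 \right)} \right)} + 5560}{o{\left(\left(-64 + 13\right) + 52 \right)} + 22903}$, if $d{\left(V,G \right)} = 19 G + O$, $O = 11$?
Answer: $\frac{61}{237} \approx 0.25738$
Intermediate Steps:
$d{\left(V,G \right)} = 11 + 19 G$ ($d{\left(V,G \right)} = 19 G + 11 = 11 + 19 G$)
$\frac{d{\left(208,C{\left(-1,15 \right)} \right)} + 5560}{o{\left(\left(-64 + 13\right) + 52 \right)} + 22903} = \frac{\left(11 + 19 \cdot 15\right) + 5560}{-151 + 22903} = \frac{\left(11 + 285\right) + 5560}{22752} = \left(296 + 5560\right) \frac{1}{22752} = 5856 \cdot \frac{1}{22752} = \frac{61}{237}$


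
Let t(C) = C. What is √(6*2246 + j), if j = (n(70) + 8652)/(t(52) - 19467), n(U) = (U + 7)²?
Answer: √5079390333985/19415 ≈ 116.08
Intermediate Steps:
n(U) = (7 + U)²
j = -14581/19415 (j = ((7 + 70)² + 8652)/(52 - 19467) = (77² + 8652)/(-19415) = (5929 + 8652)*(-1/19415) = 14581*(-1/19415) = -14581/19415 ≈ -0.75102)
√(6*2246 + j) = √(6*2246 - 14581/19415) = √(13476 - 14581/19415) = √(261621959/19415) = √5079390333985/19415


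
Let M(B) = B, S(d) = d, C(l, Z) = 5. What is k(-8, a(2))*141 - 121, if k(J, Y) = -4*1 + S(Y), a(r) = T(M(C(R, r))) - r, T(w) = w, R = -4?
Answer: -262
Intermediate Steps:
a(r) = 5 - r
k(J, Y) = -4 + Y (k(J, Y) = -4*1 + Y = -4 + Y)
k(-8, a(2))*141 - 121 = (-4 + (5 - 1*2))*141 - 121 = (-4 + (5 - 2))*141 - 121 = (-4 + 3)*141 - 121 = -1*141 - 121 = -141 - 121 = -262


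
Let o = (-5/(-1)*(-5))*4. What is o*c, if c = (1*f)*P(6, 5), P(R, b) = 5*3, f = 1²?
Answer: -1500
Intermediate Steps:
o = -100 (o = (-5*(-1)*(-5))*4 = (5*(-5))*4 = -25*4 = -100)
f = 1
P(R, b) = 15
c = 15 (c = (1*1)*15 = 1*15 = 15)
o*c = -100*15 = -1500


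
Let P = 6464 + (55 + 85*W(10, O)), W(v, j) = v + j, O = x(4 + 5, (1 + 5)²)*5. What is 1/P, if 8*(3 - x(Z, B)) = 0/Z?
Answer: 1/8644 ≈ 0.00011569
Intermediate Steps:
x(Z, B) = 3 (x(Z, B) = 3 - 0/Z = 3 - ⅛*0 = 3 + 0 = 3)
O = 15 (O = 3*5 = 15)
W(v, j) = j + v
P = 8644 (P = 6464 + (55 + 85*(15 + 10)) = 6464 + (55 + 85*25) = 6464 + (55 + 2125) = 6464 + 2180 = 8644)
1/P = 1/8644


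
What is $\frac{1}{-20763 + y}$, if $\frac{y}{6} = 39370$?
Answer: $\frac{1}{215457} \approx 4.6413 \cdot 10^{-6}$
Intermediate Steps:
$y = 236220$ ($y = 6 \cdot 39370 = 236220$)
$\frac{1}{-20763 + y} = \frac{1}{-20763 + 236220} = \frac{1}{215457}$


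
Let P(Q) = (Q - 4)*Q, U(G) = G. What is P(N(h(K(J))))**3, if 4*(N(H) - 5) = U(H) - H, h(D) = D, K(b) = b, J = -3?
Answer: 125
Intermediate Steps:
N(H) = 5 (N(H) = 5 + (H - H)/4 = 5 + (1/4)*0 = 5 + 0 = 5)
P(Q) = Q*(-4 + Q) (P(Q) = (-4 + Q)*Q = Q*(-4 + Q))
P(N(h(K(J))))**3 = (5*(-4 + 5))**3 = (5*1)**3 = 5**3 = 125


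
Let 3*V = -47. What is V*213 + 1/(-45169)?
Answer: -150728954/45169 ≈ -3337.0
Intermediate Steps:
V = -47/3 (V = (1/3)*(-47) = -47/3 ≈ -15.667)
V*213 + 1/(-45169) = -47/3*213 + 1/(-45169) = -3337 - 1/45169 = -150728954/45169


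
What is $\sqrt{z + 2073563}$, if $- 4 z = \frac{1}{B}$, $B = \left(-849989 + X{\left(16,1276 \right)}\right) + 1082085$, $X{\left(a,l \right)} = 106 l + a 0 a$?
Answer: $\frac{\sqrt{279822126154842114}}{367352} \approx 1440.0$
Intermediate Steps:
$X{\left(a,l \right)} = 106 l$ ($X{\left(a,l \right)} = 106 l + 0 a = 106 l + 0 = 106 l$)
$B = 367352$ ($B = \left(-849989 + 106 \cdot 1276\right) + 1082085 = \left(-849989 + 135256\right) + 1082085 = -714733 + 1082085 = 367352$)
$z = - \frac{1}{1469408}$ ($z = - \frac{1}{4 \cdot 367352} = \left(- \frac{1}{4}\right) \frac{1}{367352} = - \frac{1}{1469408} \approx -6.8055 \cdot 10^{-7}$)
$\sqrt{z + 2073563} = \sqrt{- \frac{1}{1469408} + 2073563} = \sqrt{\frac{3046910060703}{1469408}} = \frac{\sqrt{279822126154842114}}{367352}$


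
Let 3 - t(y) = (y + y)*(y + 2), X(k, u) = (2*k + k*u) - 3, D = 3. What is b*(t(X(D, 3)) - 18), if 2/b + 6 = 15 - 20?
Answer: 702/11 ≈ 63.818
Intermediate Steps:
X(k, u) = -3 + 2*k + k*u
b = -2/11 (b = 2/(-6 + (15 - 20)) = 2/(-6 - 5) = 2/(-11) = 2*(-1/11) = -2/11 ≈ -0.18182)
t(y) = 3 - 2*y*(2 + y) (t(y) = 3 - (y + y)*(y + 2) = 3 - 2*y*(2 + y))
b*(t(X(D, 3)) - 18) = -2*((3 - 4*(-3 + 2*3 + 3*3) - 2*(-3 + 2*3 + 3*3)²) - 18)/11 = -2*((3 - 4*(-3 + 6 + 9) - 2*(-3 + 6 + 9)²) - 18)/11 = -2*((3 - 4*12 - 2*12²) - 18)/11 = -2*((3 - 48 - 2*144) - 18)/11 = -2*((3 - 48 - 288) - 18)/11 = -2*(-333 - 18)/11 = -2/11*(-351) = 702/11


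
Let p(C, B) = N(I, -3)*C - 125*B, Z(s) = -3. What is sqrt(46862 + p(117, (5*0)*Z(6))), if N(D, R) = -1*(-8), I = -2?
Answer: sqrt(47798) ≈ 218.63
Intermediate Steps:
N(D, R) = 8
p(C, B) = -125*B + 8*C (p(C, B) = 8*C - 125*B = -125*B + 8*C)
sqrt(46862 + p(117, (5*0)*Z(6))) = sqrt(46862 + (-125*5*0*(-3) + 8*117)) = sqrt(46862 + (-0*(-3) + 936)) = sqrt(46862 + (-125*0 + 936)) = sqrt(46862 + (0 + 936)) = sqrt(46862 + 936) = sqrt(47798)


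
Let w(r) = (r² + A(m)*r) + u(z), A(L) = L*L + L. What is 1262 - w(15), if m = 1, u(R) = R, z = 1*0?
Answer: 1007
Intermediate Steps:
z = 0
A(L) = L + L² (A(L) = L² + L = L + L²)
w(r) = r² + 2*r (w(r) = (r² + (1*(1 + 1))*r) + 0 = (r² + (1*2)*r) + 0 = (r² + 2*r) + 0 = r² + 2*r)
1262 - w(15) = 1262 - 15*(2 + 15) = 1262 - 15*17 = 1262 - 1*255 = 1262 - 255 = 1007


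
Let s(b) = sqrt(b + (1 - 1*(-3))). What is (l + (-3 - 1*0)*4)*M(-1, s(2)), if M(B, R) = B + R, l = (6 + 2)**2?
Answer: -52 + 52*sqrt(6) ≈ 75.373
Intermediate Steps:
l = 64 (l = 8**2 = 64)
s(b) = sqrt(4 + b) (s(b) = sqrt(b + (1 + 3)) = sqrt(b + 4) = sqrt(4 + b))
(l + (-3 - 1*0)*4)*M(-1, s(2)) = (64 + (-3 - 1*0)*4)*(-1 + sqrt(4 + 2)) = (64 + (-3 + 0)*4)*(-1 + sqrt(6)) = (64 - 3*4)*(-1 + sqrt(6)) = (64 - 12)*(-1 + sqrt(6)) = 52*(-1 + sqrt(6)) = -52 + 52*sqrt(6)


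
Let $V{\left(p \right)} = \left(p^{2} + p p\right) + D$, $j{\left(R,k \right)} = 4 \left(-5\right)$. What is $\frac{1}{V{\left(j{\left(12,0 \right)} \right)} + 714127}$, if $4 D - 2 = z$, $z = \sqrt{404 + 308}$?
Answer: $\frac{2859710}{2044485320847} - \frac{2 \sqrt{178}}{2044485320847} \approx 1.3987 \cdot 10^{-6}$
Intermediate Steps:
$z = 2 \sqrt{178}$ ($z = \sqrt{712} = 2 \sqrt{178} \approx 26.683$)
$j{\left(R,k \right)} = -20$
$D = \frac{1}{2} + \frac{\sqrt{178}}{2}$ ($D = \frac{1}{2} + \frac{2 \sqrt{178}}{4} = \frac{1}{2} + \frac{\sqrt{178}}{2} \approx 7.1708$)
$V{\left(p \right)} = \frac{1}{2} + \frac{\sqrt{178}}{2} + 2 p^{2}$ ($V{\left(p \right)} = \left(p^{2} + p p\right) + \left(\frac{1}{2} + \frac{\sqrt{178}}{2}\right) = \left(p^{2} + p^{2}\right) + \left(\frac{1}{2} + \frac{\sqrt{178}}{2}\right) = 2 p^{2} + \left(\frac{1}{2} + \frac{\sqrt{178}}{2}\right) = \frac{1}{2} + \frac{\sqrt{178}}{2} + 2 p^{2}$)
$\frac{1}{V{\left(j{\left(12,0 \right)} \right)} + 714127} = \frac{1}{\left(\frac{1}{2} + \frac{\sqrt{178}}{2} + 2 \left(-20\right)^{2}\right) + 714127} = \frac{1}{\left(\frac{1}{2} + \frac{\sqrt{178}}{2} + 2 \cdot 400\right) + 714127} = \frac{1}{\left(\frac{1}{2} + \frac{\sqrt{178}}{2} + 800\right) + 714127} = \frac{1}{\left(\frac{1601}{2} + \frac{\sqrt{178}}{2}\right) + 714127} = \frac{1}{\frac{1429855}{2} + \frac{\sqrt{178}}{2}}$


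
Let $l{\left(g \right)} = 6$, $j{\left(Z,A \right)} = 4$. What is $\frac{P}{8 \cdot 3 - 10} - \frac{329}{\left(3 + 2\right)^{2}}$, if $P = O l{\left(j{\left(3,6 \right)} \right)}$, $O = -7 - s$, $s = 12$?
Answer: $- \frac{3728}{175} \approx -21.303$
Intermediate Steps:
$O = -19$ ($O = -7 - 12 = -19$)
$P = -114$ ($P = \left(-19\right) 6 = -114$)
$\frac{P}{8 \cdot 3 - 10} - \frac{329}{\left(3 + 2\right)^{2}} = - \frac{114}{8 \cdot 3 - 10} - \frac{329}{\left(3 + 2\right)^{2}} = - \frac{114}{24 - 10} - \frac{329}{5^{2}} = - \frac{114}{14} - \frac{329}{25} = \left(-114\right) \frac{1}{14} - \frac{329}{25} = - \frac{57}{7} - \frac{329}{25} = - \frac{3728}{175}$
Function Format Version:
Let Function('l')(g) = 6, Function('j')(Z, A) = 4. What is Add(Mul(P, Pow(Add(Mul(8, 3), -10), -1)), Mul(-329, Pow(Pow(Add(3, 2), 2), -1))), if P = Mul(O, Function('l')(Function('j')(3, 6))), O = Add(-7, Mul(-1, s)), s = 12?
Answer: Rational(-3728, 175) ≈ -21.303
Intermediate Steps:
O = -19 (O = Add(-7, Mul(-1, 12)) = Add(-7, -12) = -19)
P = -114 (P = Mul(-19, 6) = -114)
Add(Mul(P, Pow(Add(Mul(8, 3), -10), -1)), Mul(-329, Pow(Pow(Add(3, 2), 2), -1))) = Add(Mul(-114, Pow(Add(Mul(8, 3), -10), -1)), Mul(-329, Pow(Pow(Add(3, 2), 2), -1))) = Add(Mul(-114, Pow(Add(24, -10), -1)), Mul(-329, Pow(Pow(5, 2), -1))) = Add(Mul(-114, Pow(14, -1)), Mul(-329, Pow(25, -1))) = Add(Mul(-114, Rational(1, 14)), Mul(-329, Rational(1, 25))) = Add(Rational(-57, 7), Rational(-329, 25)) = Rational(-3728, 175)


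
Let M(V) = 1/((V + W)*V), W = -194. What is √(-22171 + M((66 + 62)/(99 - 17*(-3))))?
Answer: I*√297757244332774/115888 ≈ 148.9*I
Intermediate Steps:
M(V) = 1/(V*(-194 + V)) (M(V) = 1/((V - 194)*V) = 1/((-194 + V)*V) = 1/(V*(-194 + V)))
√(-22171 + M((66 + 62)/(99 - 17*(-3)))) = √(-22171 + 1/((((66 + 62)/(99 - 17*(-3))))*(-194 + (66 + 62)/(99 - 17*(-3))))) = √(-22171 + 1/(((128/(99 + 51)))*(-194 + 128/(99 + 51)))) = √(-22171 + 1/(((128/150))*(-194 + 128/150))) = √(-22171 + 1/(((128*(1/150)))*(-194 + 128*(1/150)))) = √(-22171 + 1/((64/75)*(-194 + 64/75))) = √(-22171 + 75/(64*(-14486/75))) = √(-22171 + (75/64)*(-75/14486)) = √(-22171 - 5625/927104) = √(-20554828409/927104) = I*√297757244332774/115888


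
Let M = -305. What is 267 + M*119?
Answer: -36028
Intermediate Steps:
267 + M*119 = 267 - 305*119 = 267 - 36295 = -36028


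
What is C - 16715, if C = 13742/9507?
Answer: -158895763/9507 ≈ -16714.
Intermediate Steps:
C = 13742/9507 (C = 13742*(1/9507) = 13742/9507 ≈ 1.4455)
C - 16715 = 13742/9507 - 16715 = -158895763/9507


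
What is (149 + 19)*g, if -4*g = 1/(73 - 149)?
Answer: 21/38 ≈ 0.55263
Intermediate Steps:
g = 1/304 (g = -1/(4*(73 - 149)) = -¼/(-76) = -¼*(-1/76) = 1/304 ≈ 0.0032895)
(149 + 19)*g = (149 + 19)*(1/304) = 168*(1/304) = 21/38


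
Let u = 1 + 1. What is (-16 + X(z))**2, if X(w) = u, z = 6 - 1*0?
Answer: 196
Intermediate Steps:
z = 6 (z = 6 + 0 = 6)
u = 2
X(w) = 2
(-16 + X(z))**2 = (-16 + 2)**2 = (-14)**2 = 196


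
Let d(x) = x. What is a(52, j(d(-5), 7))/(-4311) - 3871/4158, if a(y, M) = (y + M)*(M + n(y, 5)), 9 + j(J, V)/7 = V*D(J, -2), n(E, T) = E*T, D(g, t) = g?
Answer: -1075895/284526 ≈ -3.7814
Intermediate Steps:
j(J, V) = -63 + 7*J*V (j(J, V) = -63 + 7*(V*J) = -63 + 7*(J*V) = -63 + 7*J*V)
a(y, M) = (M + y)*(M + 5*y) (a(y, M) = (y + M)*(M + y*5) = (M + y)*(M + 5*y))
a(52, j(d(-5), 7))/(-4311) - 3871/4158 = ((-63 + 7*(-5)*7)**2 + 5*52**2 + 6*(-63 + 7*(-5)*7)*52)/(-4311) - 3871/4158 = ((-63 - 245)**2 + 5*2704 + 6*(-63 - 245)*52)*(-1/4311) - 3871*1/4158 = ((-308)**2 + 13520 + 6*(-308)*52)*(-1/4311) - 553/594 = (94864 + 13520 - 96096)*(-1/4311) - 553/594 = 12288*(-1/4311) - 553/594 = -4096/1437 - 553/594 = -1075895/284526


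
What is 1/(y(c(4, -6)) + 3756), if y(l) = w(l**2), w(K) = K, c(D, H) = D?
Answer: 1/3772 ≈ 0.00026511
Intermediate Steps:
y(l) = l**2
1/(y(c(4, -6)) + 3756) = 1/(4**2 + 3756) = 1/(16 + 3756) = 1/3772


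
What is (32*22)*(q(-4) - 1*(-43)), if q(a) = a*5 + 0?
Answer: 16192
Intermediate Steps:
q(a) = 5*a (q(a) = 5*a + 0 = 5*a)
(32*22)*(q(-4) - 1*(-43)) = (32*22)*(5*(-4) - 1*(-43)) = 704*(-20 + 43) = 704*23 = 16192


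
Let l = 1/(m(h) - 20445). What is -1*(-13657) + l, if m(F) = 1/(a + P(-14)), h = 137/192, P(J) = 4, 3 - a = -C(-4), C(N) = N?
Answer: 837638435/61334 ≈ 13657.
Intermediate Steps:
a = -1 (a = 3 - (-1)*(-4) = 3 - 1*4 = 3 - 4 = -1)
h = 137/192 (h = 137*(1/192) = 137/192 ≈ 0.71354)
m(F) = ⅓ (m(F) = 1/(-1 + 4) = 1/3 = ⅓)
l = -3/61334 (l = 1/(⅓ - 20445) = 1/(-61334/3) = -3/61334 ≈ -4.8912e-5)
-1*(-13657) + l = -1*(-13657) - 3/61334 = 13657 - 3/61334 = 837638435/61334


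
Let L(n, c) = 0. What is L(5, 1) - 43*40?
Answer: -1720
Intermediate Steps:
L(5, 1) - 43*40 = 0 - 43*40 = 0 - 1720 = -1720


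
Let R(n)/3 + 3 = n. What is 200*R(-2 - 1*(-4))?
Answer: -600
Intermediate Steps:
R(n) = -9 + 3*n
200*R(-2 - 1*(-4)) = 200*(-9 + 3*(-2 - 1*(-4))) = 200*(-9 + 3*(-2 + 4)) = 200*(-9 + 3*2) = 200*(-9 + 6) = 200*(-3) = -600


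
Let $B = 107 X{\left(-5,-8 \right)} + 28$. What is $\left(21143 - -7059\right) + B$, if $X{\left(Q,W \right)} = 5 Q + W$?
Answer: $24699$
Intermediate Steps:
$X{\left(Q,W \right)} = W + 5 Q$
$B = -3503$ ($B = 107 \left(-8 + 5 \left(-5\right)\right) + 28 = 107 \left(-8 - 25\right) + 28 = 107 \left(-33\right) + 28 = -3531 + 28 = -3503$)
$\left(21143 - -7059\right) + B = \left(21143 - -7059\right) - 3503 = \left(21143 + 7059\right) - 3503 = 28202 - 3503 = 24699$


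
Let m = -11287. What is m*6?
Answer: -67722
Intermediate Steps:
m*6 = -11287*6 = -67722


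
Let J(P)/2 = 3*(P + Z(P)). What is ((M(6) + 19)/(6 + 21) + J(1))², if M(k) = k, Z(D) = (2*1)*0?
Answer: 34969/729 ≈ 47.968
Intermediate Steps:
Z(D) = 0 (Z(D) = 2*0 = 0)
J(P) = 6*P (J(P) = 2*(3*(P + 0)) = 2*(3*P) = 6*P)
((M(6) + 19)/(6 + 21) + J(1))² = ((6 + 19)/(6 + 21) + 6*1)² = (25/27 + 6)² = (187/27)² = 34969/729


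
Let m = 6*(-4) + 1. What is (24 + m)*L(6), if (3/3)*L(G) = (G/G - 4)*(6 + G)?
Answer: -36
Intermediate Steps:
m = -23 (m = -24 + 1 = -23)
L(G) = -18 - 3*G (L(G) = (G/G - 4)*(6 + G) = (1 - 4)*(6 + G) = -3*(6 + G) = -18 - 3*G)
(24 + m)*L(6) = (24 - 23)*(-18 - 3*6) = 1*(-18 - 18) = 1*(-36) = -36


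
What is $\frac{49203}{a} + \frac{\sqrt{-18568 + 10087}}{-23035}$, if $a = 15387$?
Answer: $\frac{16401}{5129} - \frac{i \sqrt{8481}}{23035} \approx 3.1977 - 0.0039979 i$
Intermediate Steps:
$\frac{49203}{a} + \frac{\sqrt{-18568 + 10087}}{-23035} = \frac{49203}{15387} + \frac{\sqrt{-18568 + 10087}}{-23035} = 49203 \cdot \frac{1}{15387} + \sqrt{-8481} \left(- \frac{1}{23035}\right) = \frac{16401}{5129} + i \sqrt{8481} \left(- \frac{1}{23035}\right) = \frac{16401}{5129} - \frac{i \sqrt{8481}}{23035}$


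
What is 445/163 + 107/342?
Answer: 169631/55746 ≈ 3.0429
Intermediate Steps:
445/163 + 107/342 = 169631/55746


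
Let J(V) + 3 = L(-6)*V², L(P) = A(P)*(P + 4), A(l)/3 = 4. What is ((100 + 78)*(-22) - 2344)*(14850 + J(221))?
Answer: 7244929620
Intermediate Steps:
A(l) = 12 (A(l) = 3*4 = 12)
L(P) = 48 + 12*P (L(P) = 12*(P + 4) = 12*(4 + P) = 48 + 12*P)
J(V) = -3 - 24*V² (J(V) = -3 + (48 + 12*(-6))*V² = -3 + (48 - 72)*V² = -3 - 24*V²)
((100 + 78)*(-22) - 2344)*(14850 + J(221)) = ((100 + 78)*(-22) - 2344)*(14850 + (-3 - 24*221²)) = (178*(-22) - 2344)*(14850 + (-3 - 24*48841)) = (-3916 - 2344)*(14850 + (-3 - 1172184)) = -6260*(14850 - 1172187) = -6260*(-1157337) = 7244929620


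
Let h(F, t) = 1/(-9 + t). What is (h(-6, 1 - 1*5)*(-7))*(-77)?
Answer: -539/13 ≈ -41.462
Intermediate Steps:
(h(-6, 1 - 1*5)*(-7))*(-77) = (-7/(-9 + (1 - 1*5)))*(-77) = (-7/(-9 + (1 - 5)))*(-77) = (-7/(-9 - 4))*(-77) = (-7/(-13))*(-77) = -1/13*(-7)*(-77) = (7/13)*(-77) = -539/13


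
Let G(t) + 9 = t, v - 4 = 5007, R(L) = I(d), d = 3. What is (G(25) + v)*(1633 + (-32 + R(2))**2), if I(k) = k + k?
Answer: 11607343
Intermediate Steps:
I(k) = 2*k
R(L) = 6 (R(L) = 2*3 = 6)
v = 5011 (v = 4 + 5007 = 5011)
G(t) = -9 + t
(G(25) + v)*(1633 + (-32 + R(2))**2) = ((-9 + 25) + 5011)*(1633 + (-32 + 6)**2) = (16 + 5011)*(1633 + (-26)**2) = 5027*(1633 + 676) = 5027*2309 = 11607343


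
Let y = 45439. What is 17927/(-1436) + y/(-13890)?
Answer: -157128217/9973020 ≈ -15.755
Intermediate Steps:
17927/(-1436) + y/(-13890) = 17927/(-1436) + 45439/(-13890) = 17927*(-1/1436) + 45439*(-1/13890) = -17927/1436 - 45439/13890 = -157128217/9973020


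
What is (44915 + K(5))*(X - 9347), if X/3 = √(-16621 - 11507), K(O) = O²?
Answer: -420054180 + 539280*I*√1758 ≈ -4.2005e+8 + 2.2611e+7*I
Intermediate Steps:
X = 12*I*√1758 (X = 3*√(-16621 - 11507) = 3*√(-28128) = 3*(4*I*√1758) = 12*I*√1758 ≈ 503.14*I)
(44915 + K(5))*(X - 9347) = (44915 + 5²)*(12*I*√1758 - 9347) = (44915 + 25)*(-9347 + 12*I*√1758) = 44940*(-9347 + 12*I*√1758) = -420054180 + 539280*I*√1758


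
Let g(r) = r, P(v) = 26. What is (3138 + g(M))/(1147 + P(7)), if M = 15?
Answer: 1051/391 ≈ 2.6880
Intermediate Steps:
(3138 + g(M))/(1147 + P(7)) = (3138 + 15)/(1147 + 26) = 3153/1173 = 3153*(1/1173) = 1051/391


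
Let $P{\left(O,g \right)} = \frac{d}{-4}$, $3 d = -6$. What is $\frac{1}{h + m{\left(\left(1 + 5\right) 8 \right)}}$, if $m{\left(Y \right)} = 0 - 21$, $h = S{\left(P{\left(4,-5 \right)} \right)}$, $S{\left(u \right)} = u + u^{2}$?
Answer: $- \frac{4}{81} \approx -0.049383$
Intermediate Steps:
$d = -2$ ($d = \frac{1}{3} \left(-6\right) = -2$)
$P{\left(O,g \right)} = \frac{1}{2}$ ($P{\left(O,g \right)} = - \frac{2}{-4} = \left(-2\right) \left(- \frac{1}{4}\right) = \frac{1}{2}$)
$h = \frac{3}{4}$ ($h = \frac{1 + \frac{1}{2}}{2} = \frac{1}{2} \cdot \frac{3}{2} = \frac{3}{4} \approx 0.75$)
$m{\left(Y \right)} = -21$ ($m{\left(Y \right)} = 0 - 21 = -21$)
$\frac{1}{h + m{\left(\left(1 + 5\right) 8 \right)}} = \frac{1}{\frac{3}{4} - 21} = \frac{1}{- \frac{81}{4}} = - \frac{4}{81}$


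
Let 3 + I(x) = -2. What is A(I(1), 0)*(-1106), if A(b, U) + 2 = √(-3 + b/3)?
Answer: 2212 - 1106*I*√42/3 ≈ 2212.0 - 2389.2*I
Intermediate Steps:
I(x) = -5 (I(x) = -3 - 2 = -5)
A(b, U) = -2 + √(-3 + b/3)
A(I(1), 0)*(-1106) = (-2 + √(-27 + 3*(-5))/3)*(-1106) = (-2 + √(-27 - 15)/3)*(-1106) = (-2 + √(-42)/3)*(-1106) = (-2 + (I*√42)/3)*(-1106) = (-2 + I*√42/3)*(-1106) = 2212 - 1106*I*√42/3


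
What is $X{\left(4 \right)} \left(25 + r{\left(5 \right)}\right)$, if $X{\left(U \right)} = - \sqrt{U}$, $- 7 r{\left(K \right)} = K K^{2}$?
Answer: $- \frac{100}{7} \approx -14.286$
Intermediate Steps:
$r{\left(K \right)} = - \frac{K^{3}}{7}$ ($r{\left(K \right)} = - \frac{K K^{2}}{7} = - \frac{K^{3}}{7}$)
$X{\left(4 \right)} \left(25 + r{\left(5 \right)}\right) = - \sqrt{4} \left(25 - \frac{5^{3}}{7}\right) = \left(-1\right) 2 \left(25 - \frac{125}{7}\right) = - 2 \left(25 - \frac{125}{7}\right) = \left(-2\right) \frac{50}{7} = - \frac{100}{7}$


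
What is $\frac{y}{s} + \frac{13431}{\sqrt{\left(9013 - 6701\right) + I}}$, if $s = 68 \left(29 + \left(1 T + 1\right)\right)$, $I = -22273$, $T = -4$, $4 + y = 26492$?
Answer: $\frac{3311}{221} - \frac{13431 i \sqrt{19961}}{19961} \approx 14.982 - 95.064 i$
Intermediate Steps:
$y = 26488$ ($y = -4 + 26492 = 26488$)
$s = 1768$ ($s = 68 \left(29 + \left(1 \left(-4\right) + 1\right)\right) = 68 \left(29 + \left(-4 + 1\right)\right) = 68 \left(29 - 3\right) = 68 \cdot 26 = 1768$)
$\frac{y}{s} + \frac{13431}{\sqrt{\left(9013 - 6701\right) + I}} = \frac{26488}{1768} + \frac{13431}{\sqrt{\left(9013 - 6701\right) - 22273}} = 26488 \cdot \frac{1}{1768} + \frac{13431}{\sqrt{2312 - 22273}} = \frac{3311}{221} + \frac{13431}{\sqrt{-19961}} = \frac{3311}{221} + \frac{13431}{i \sqrt{19961}} = \frac{3311}{221} + 13431 \left(- \frac{i \sqrt{19961}}{19961}\right) = \frac{3311}{221} - \frac{13431 i \sqrt{19961}}{19961}$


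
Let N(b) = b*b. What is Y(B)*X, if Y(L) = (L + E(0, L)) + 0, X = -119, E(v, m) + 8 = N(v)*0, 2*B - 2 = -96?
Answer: 6545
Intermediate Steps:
N(b) = b²
B = -47 (B = 1 + (½)*(-96) = 1 - 48 = -47)
E(v, m) = -8 (E(v, m) = -8 + v²*0 = -8 + 0 = -8)
Y(L) = -8 + L (Y(L) = (L - 8) + 0 = (-8 + L) + 0 = -8 + L)
Y(B)*X = (-8 - 47)*(-119) = -55*(-119) = 6545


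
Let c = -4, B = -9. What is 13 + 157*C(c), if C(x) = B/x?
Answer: 1465/4 ≈ 366.25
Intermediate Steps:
C(x) = -9/x
13 + 157*C(c) = 13 + 157*(-9/(-4)) = 13 + 157*(-9*(-1/4)) = 13 + 157*(9/4) = 13 + 1413/4 = 1465/4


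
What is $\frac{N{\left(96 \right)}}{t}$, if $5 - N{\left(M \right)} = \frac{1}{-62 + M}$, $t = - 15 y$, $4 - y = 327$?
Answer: $\frac{169}{164730} \approx 0.0010259$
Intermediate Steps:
$y = -323$ ($y = 4 - 327 = -323$)
$t = 4845$ ($t = \left(-15\right) \left(-323\right) = 4845$)
$N{\left(M \right)} = 5 - \frac{1}{-62 + M}$
$\frac{N{\left(96 \right)}}{t} = \frac{\frac{1}{-62 + 96} \left(-311 + 5 \cdot 96\right)}{4845} = \frac{-311 + 480}{34} \cdot \frac{1}{4845} = \frac{1}{34} \cdot 169 \cdot \frac{1}{4845} = \frac{169}{34} \cdot \frac{1}{4845} = \frac{169}{164730}$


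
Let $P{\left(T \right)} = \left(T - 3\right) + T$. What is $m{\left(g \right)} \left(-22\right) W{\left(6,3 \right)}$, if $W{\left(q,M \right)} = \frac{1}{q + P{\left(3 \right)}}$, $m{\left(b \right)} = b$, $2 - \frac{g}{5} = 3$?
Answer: $\frac{110}{9} \approx 12.222$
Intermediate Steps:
$g = -5$ ($g = 10 - 15 = -5$)
$P{\left(T \right)} = -3 + 2 T$ ($P{\left(T \right)} = \left(-3 + T\right) + T = -3 + 2 T$)
$W{\left(q,M \right)} = \frac{1}{3 + q}$ ($W{\left(q,M \right)} = \frac{1}{q + \left(-3 + 2 \cdot 3\right)} = \frac{1}{q + \left(-3 + 6\right)} = \frac{1}{q + 3} = \frac{1}{3 + q}$)
$m{\left(g \right)} \left(-22\right) W{\left(6,3 \right)} = \frac{\left(-5\right) \left(-22\right)}{3 + 6} = \frac{110}{9}$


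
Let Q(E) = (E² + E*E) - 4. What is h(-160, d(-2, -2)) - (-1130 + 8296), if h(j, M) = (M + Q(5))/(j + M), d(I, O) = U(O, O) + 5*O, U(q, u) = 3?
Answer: -1196761/167 ≈ -7166.2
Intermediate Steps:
Q(E) = -4 + 2*E² (Q(E) = (E² + E²) - 4 = 2*E² - 4 = -4 + 2*E²)
d(I, O) = 3 + 5*O
h(j, M) = (46 + M)/(M + j) (h(j, M) = (M + (-4 + 2*5²))/(j + M) = (M + (-4 + 2*25))/(M + j) = (M + (-4 + 50))/(M + j) = (M + 46)/(M + j) = (46 + M)/(M + j))
h(-160, d(-2, -2)) - (-1130 + 8296) = (46 + (3 + 5*(-2)))/((3 + 5*(-2)) - 160) - (-1130 + 8296) = (46 + (3 - 10))/((3 - 10) - 160) - 1*7166 = (46 - 7)/(-7 - 160) - 7166 = 39/(-167) - 7166 = -1/167*39 - 7166 = -39/167 - 7166 = -1196761/167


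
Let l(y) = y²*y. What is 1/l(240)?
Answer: 1/13824000 ≈ 7.2338e-8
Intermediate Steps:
l(y) = y³
1/l(240) = 1/(240³) = 1/13824000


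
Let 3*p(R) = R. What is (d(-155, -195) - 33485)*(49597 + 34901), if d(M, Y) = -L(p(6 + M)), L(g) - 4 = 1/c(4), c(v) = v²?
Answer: -22638070425/8 ≈ -2.8298e+9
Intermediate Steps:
p(R) = R/3
L(g) = 65/16 (L(g) = 4 + 1/(4²) = 4 + 1/16 = 65/16)
d(M, Y) = -65/16 (d(M, Y) = -1*65/16 = -65/16)
(d(-155, -195) - 33485)*(49597 + 34901) = (-65/16 - 33485)*(49597 + 34901) = -535825/16*84498 = -22638070425/8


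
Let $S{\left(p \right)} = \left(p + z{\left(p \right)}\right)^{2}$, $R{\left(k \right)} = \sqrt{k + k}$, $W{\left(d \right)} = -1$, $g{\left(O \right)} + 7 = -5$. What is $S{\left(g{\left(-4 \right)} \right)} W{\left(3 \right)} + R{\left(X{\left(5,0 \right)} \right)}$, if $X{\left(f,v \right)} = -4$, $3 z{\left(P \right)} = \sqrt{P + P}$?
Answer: $- \frac{424}{3} + 2 i \sqrt{2} + 16 i \sqrt{6} \approx -141.33 + 42.02 i$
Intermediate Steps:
$g{\left(O \right)} = -12$ ($g{\left(O \right)} = -7 - 5 = -12$)
$z{\left(P \right)} = \frac{\sqrt{2} \sqrt{P}}{3}$ ($z{\left(P \right)} = \frac{\sqrt{P + P}}{3} = \frac{\sqrt{2 P}}{3} = \frac{\sqrt{2} \sqrt{P}}{3}$)
$R{\left(k \right)} = \sqrt{2} \sqrt{k}$ ($R{\left(k \right)} = \sqrt{2 k} = \sqrt{2} \sqrt{k}$)
$S{\left(p \right)} = \left(p + \frac{\sqrt{2} \sqrt{p}}{3}\right)^{2}$
$S{\left(g{\left(-4 \right)} \right)} W{\left(3 \right)} + R{\left(X{\left(5,0 \right)} \right)} = \frac{\left(3 \left(-12\right) + \sqrt{2} \sqrt{-12}\right)^{2}}{9} \left(-1\right) + \sqrt{2} \sqrt{-4} = \frac{\left(-36 + \sqrt{2} \cdot 2 i \sqrt{3}\right)^{2}}{9} \left(-1\right) + \sqrt{2} \cdot 2 i = \frac{\left(-36 + 2 i \sqrt{6}\right)^{2}}{9} \left(-1\right) + 2 i \sqrt{2} = - \frac{\left(-36 + 2 i \sqrt{6}\right)^{2}}{9} + 2 i \sqrt{2}$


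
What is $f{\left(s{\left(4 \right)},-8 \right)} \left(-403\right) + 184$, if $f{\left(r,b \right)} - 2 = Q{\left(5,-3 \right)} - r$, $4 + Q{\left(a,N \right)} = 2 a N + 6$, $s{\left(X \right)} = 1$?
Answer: $11065$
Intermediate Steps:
$Q{\left(a,N \right)} = 2 + 2 N a$ ($Q{\left(a,N \right)} = -4 + \left(2 a N + 6\right) = -4 + \left(2 N a + 6\right) = -4 + \left(6 + 2 N a\right) = 2 + 2 N a$)
$f{\left(r,b \right)} = -26 - r$ ($f{\left(r,b \right)} = 2 - \left(-2 + 30 + r\right) = 2 - \left(28 + r\right) = -26 - r$)
$f{\left(s{\left(4 \right)},-8 \right)} \left(-403\right) + 184 = \left(-26 - 1\right) \left(-403\right) + 184 = \left(-27\right) \left(-403\right) + 184 = 10881 + 184 = 11065$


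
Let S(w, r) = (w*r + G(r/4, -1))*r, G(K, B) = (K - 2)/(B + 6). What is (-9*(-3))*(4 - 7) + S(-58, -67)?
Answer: -1040767/4 ≈ -2.6019e+5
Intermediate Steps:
G(K, B) = (-2 + K)/(6 + B)
S(w, r) = r*(-2/5 + r/20 + r*w) (S(w, r) = (w*r + (-2 + r/4)/(6 - 1))*r = (r*w + (-2 + r*(1/4))/5)*r = (r*w + (-2 + r/4)/5)*r = (r*w + (-2/5 + r/20))*r = (-2/5 + r/20 + r*w)*r = r*(-2/5 + r/20 + r*w))
(-9*(-3))*(4 - 7) + S(-58, -67) = (-9*(-3))*(4 - 7) + (1/20)*(-67)*(-8 - 67 + 20*(-67)*(-58)) = 27*(-3) + (1/20)*(-67)*(-8 - 67 + 77720) = -81 + (1/20)*(-67)*77645 = -81 - 1040443/4 = -1040767/4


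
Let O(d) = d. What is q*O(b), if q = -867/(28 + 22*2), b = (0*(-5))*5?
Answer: 0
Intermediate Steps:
b = 0 (b = 0*5 = 0)
q = -289/24 (q = -867/(28 + 44) = -867/72 = -867*1/72 = -289/24 ≈ -12.042)
q*O(b) = -289/24*0 = 0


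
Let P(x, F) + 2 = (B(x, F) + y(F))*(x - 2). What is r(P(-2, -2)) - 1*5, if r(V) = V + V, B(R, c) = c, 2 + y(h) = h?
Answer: 39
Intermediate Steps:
y(h) = -2 + h
P(x, F) = -2 + (-2 + x)*(-2 + 2*F) (P(x, F) = -2 + (F + (-2 + F))*(x - 2) = -2 + (-2 + 2*F)*(-2 + x) = -2 + (-2 + x)*(-2 + 2*F))
r(V) = 2*V
r(P(-2, -2)) - 1*5 = 2*(2 - 4*(-2) - 2*(-2) + 2*(-2)*(-2)) - 1*5 = 2*(2 + 8 + 4 + 8) - 5 = 2*22 - 5 = 44 - 5 = 39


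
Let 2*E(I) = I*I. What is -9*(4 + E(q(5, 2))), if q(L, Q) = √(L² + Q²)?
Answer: -333/2 ≈ -166.50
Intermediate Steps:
E(I) = I²/2 (E(I) = (I*I)/2 = I²/2)
-9*(4 + E(q(5, 2))) = -9*(4 + (√(5² + 2²))²/2) = -9*(4 + (√(25 + 4))²/2) = -9*(4 + (√29)²/2) = -9*(4 + (½)*29) = -9*(4 + 29/2) = -9*37/2 = -333/2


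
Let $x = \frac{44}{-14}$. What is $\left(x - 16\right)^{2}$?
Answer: $\frac{17956}{49} \approx 366.45$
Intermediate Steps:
$x = - \frac{22}{7}$ ($x = 44 \left(- \frac{1}{14}\right) = - \frac{22}{7} \approx -3.1429$)
$\left(x - 16\right)^{2} = \left(- \frac{22}{7} - 16\right)^{2} = \left(- \frac{134}{7}\right)^{2} = \frac{17956}{49}$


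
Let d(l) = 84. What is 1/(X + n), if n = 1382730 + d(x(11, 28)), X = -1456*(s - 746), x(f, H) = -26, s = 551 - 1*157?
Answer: 1/1895326 ≈ 5.2761e-7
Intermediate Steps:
s = 394 (s = 551 - 157 = 394)
X = 512512 (X = -1456*(394 - 746) = -1456*(-352) = 512512)
n = 1382814 (n = 1382730 + 84 = 1382814)
1/(X + n) = 1/(512512 + 1382814) = 1/1895326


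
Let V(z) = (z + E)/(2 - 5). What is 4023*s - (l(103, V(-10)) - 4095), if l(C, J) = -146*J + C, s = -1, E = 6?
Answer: 491/3 ≈ 163.67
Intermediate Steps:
V(z) = -2 - z/3 (V(z) = (z + 6)/(2 - 5) = (6 + z)/(-3) = (6 + z)*(-⅓) = -2 - z/3)
l(C, J) = C - 146*J
4023*s - (l(103, V(-10)) - 4095) = 4023*(-1) - ((103 - 146*(-2 - ⅓*(-10))) - 4095) = -4023 - ((103 - 146*(-2 + 10/3)) - 4095) = -4023 - ((103 - 146*4/3) - 4095) = -4023 - ((103 - 584/3) - 4095) = -4023 - (-275/3 - 4095) = -4023 - 1*(-12560/3) = -4023 + 12560/3 = 491/3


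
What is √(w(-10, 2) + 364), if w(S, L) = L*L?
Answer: 4*√23 ≈ 19.183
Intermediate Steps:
w(S, L) = L²
√(w(-10, 2) + 364) = √(2² + 364) = √(4 + 364) = √368 = 4*√23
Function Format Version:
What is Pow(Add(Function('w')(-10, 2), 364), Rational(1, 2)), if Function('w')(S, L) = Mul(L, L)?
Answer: Mul(4, Pow(23, Rational(1, 2))) ≈ 19.183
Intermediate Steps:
Function('w')(S, L) = Pow(L, 2)
Pow(Add(Function('w')(-10, 2), 364), Rational(1, 2)) = Pow(Add(Pow(2, 2), 364), Rational(1, 2)) = Pow(Add(4, 364), Rational(1, 2)) = Pow(368, Rational(1, 2)) = Mul(4, Pow(23, Rational(1, 2)))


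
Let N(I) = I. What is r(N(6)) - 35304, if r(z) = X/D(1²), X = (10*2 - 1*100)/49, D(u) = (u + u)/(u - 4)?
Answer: -1729776/49 ≈ -35302.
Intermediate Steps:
D(u) = 2*u/(-4 + u) (D(u) = (2*u)/(-4 + u) = 2*u/(-4 + u))
X = -80/49 (X = (20 - 100)*(1/49) = -80*1/49 = -80/49 ≈ -1.6327)
r(z) = 120/49 (r(z) = -80/(49*(2*1²/(-4 + 1²))) = -80/(49*(2*1/(-4 + 1))) = -80/(49*(2*1/(-3))) = -80/(49*(2*1*(-⅓))) = -80/(49*(-⅔)) = -80/49*(-3/2) = 120/49)
r(N(6)) - 35304 = 120/49 - 35304 = -1729776/49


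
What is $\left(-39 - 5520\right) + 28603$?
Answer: $23044$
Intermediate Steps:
$\left(-39 - 5520\right) + 28603 = -5559 + 28603 = 23044$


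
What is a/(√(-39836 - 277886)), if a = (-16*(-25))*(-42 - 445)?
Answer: 97400*I*√317722/158861 ≈ 345.59*I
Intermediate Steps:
a = -194800 (a = 400*(-487) = -194800)
a/(√(-39836 - 277886)) = -194800/√(-39836 - 277886) = -194800*(-I*√317722/317722) = -(-97400)*I*√317722/158861 = 97400*I*√317722/158861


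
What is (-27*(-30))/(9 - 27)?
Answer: -45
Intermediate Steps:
(-27*(-30))/(9 - 27) = 810/(-18) = 810*(-1/18) = -45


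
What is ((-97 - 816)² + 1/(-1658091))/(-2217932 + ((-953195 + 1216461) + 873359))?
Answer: -1382133256778/1792905404937 ≈ -0.77089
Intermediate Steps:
((-97 - 816)² + 1/(-1658091))/(-2217932 + ((-953195 + 1216461) + 873359)) = ((-913)² - 1/1658091)/(-2217932 + (263266 + 873359)) = (833569 - 1/1658091)/(-2217932 + 1136625) = (1382133256778/1658091)/(-1081307) = (1382133256778/1658091)*(-1/1081307) = -1382133256778/1792905404937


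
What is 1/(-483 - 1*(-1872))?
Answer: 1/1389 ≈ 0.00071994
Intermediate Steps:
1/(-483 - 1*(-1872)) = 1/(-483 + 1872) = 1/1389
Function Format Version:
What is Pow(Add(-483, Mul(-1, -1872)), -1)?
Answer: Rational(1, 1389) ≈ 0.00071994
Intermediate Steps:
Pow(Add(-483, Mul(-1, -1872)), -1) = Pow(Add(-483, 1872), -1) = Pow(1389, -1) = Rational(1, 1389)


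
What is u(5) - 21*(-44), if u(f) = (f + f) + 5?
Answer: 939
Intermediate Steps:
u(f) = 5 + 2*f (u(f) = 2*f + 5 = 5 + 2*f)
u(5) - 21*(-44) = (5 + 2*5) - 21*(-44) = (5 + 10) + 924 = 15 + 924 = 939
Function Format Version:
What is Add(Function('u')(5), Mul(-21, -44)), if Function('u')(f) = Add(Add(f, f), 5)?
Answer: 939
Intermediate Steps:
Function('u')(f) = Add(5, Mul(2, f)) (Function('u')(f) = Add(Mul(2, f), 5) = Add(5, Mul(2, f)))
Add(Function('u')(5), Mul(-21, -44)) = Add(Add(5, Mul(2, 5)), Mul(-21, -44)) = Add(Add(5, 10), 924) = Add(15, 924) = 939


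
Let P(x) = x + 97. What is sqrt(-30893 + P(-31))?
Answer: I*sqrt(30827) ≈ 175.58*I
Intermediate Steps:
P(x) = 97 + x
sqrt(-30893 + P(-31)) = sqrt(-30893 + (97 - 31)) = sqrt(-30893 + 66) = sqrt(-30827) = I*sqrt(30827)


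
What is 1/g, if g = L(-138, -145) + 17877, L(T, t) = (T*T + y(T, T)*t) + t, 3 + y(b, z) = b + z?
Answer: 1/77231 ≈ 1.2948e-5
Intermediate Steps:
y(b, z) = -3 + b + z (y(b, z) = -3 + (b + z) = -3 + b + z)
L(T, t) = t + T² + t*(-3 + 2*T) (L(T, t) = (T*T + (-3 + T + T)*t) + t = (T² + (-3 + 2*T)*t) + t = (T² + t*(-3 + 2*T)) + t = t + T² + t*(-3 + 2*T))
g = 77231 (g = (-145 + (-138)² - 145*(-3 + 2*(-138))) + 17877 = (-145 + 19044 - 145*(-3 - 276)) + 17877 = (-145 + 19044 - 145*(-279)) + 17877 = (-145 + 19044 + 40455) + 17877 = 59354 + 17877 = 77231)
1/g = 1/77231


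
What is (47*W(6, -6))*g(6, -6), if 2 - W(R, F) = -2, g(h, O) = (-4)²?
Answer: 3008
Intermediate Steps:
g(h, O) = 16
W(R, F) = 4 (W(R, F) = 2 - 1*(-2) = 2 + 2 = 4)
(47*W(6, -6))*g(6, -6) = (47*4)*16 = 188*16 = 3008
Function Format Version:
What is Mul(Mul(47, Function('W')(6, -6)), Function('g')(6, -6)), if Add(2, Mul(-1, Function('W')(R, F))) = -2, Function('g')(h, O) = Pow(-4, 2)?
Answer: 3008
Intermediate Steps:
Function('g')(h, O) = 16
Function('W')(R, F) = 4 (Function('W')(R, F) = Add(2, Mul(-1, -2)) = Add(2, 2) = 4)
Mul(Mul(47, Function('W')(6, -6)), Function('g')(6, -6)) = Mul(Mul(47, 4), 16) = Mul(188, 16) = 3008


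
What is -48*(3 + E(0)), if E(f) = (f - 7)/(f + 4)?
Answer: -60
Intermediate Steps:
E(f) = (-7 + f)/(4 + f)
-48*(3 + E(0)) = -48*(3 + (-7 + 0)/(4 + 0)) = -48*(3 - 7/4) = -48*5/4 = -60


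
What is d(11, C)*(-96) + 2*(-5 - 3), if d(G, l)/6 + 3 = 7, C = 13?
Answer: -2320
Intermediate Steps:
d(G, l) = 24 (d(G, l) = -18 + 6*7 = -18 + 42 = 24)
d(11, C)*(-96) + 2*(-5 - 3) = 24*(-96) + 2*(-5 - 3) = -2304 + 2*(-8) = -2304 - 16 = -2320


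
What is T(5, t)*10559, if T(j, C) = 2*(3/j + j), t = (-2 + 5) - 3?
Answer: 591304/5 ≈ 1.1826e+5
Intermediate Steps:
t = 0 (t = 3 - 3 = 0)
T(j, C) = 2*j + 6/j (T(j, C) = 2*(j + 3/j) = 2*j + 6/j)
T(5, t)*10559 = (2*5 + 6/5)*10559 = (10 + 6*(⅕))*10559 = (10 + 6/5)*10559 = (56/5)*10559 = 591304/5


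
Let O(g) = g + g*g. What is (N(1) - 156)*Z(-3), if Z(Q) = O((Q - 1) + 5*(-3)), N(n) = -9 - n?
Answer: -56772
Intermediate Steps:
O(g) = g + g²
Z(Q) = (-16 + Q)*(-15 + Q) (Z(Q) = ((Q - 1) + 5*(-3))*(1 + ((Q - 1) + 5*(-3))) = ((-1 + Q) - 15)*(1 + ((-1 + Q) - 15)) = (-16 + Q)*(1 + (-16 + Q)) = (-16 + Q)*(-15 + Q))
(N(1) - 156)*Z(-3) = ((-9 - 1*1) - 156)*((-16 - 3)*(-15 - 3)) = ((-9 - 1) - 156)*(-19*(-18)) = (-10 - 156)*342 = -166*342 = -56772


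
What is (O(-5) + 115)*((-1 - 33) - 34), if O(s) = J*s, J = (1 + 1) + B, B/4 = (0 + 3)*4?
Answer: 9180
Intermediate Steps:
B = 48 (B = 4*((0 + 3)*4) = 4*(3*4) = 4*12 = 48)
J = 50 (J = (1 + 1) + 48 = 2 + 48 = 50)
O(s) = 50*s
(O(-5) + 115)*((-1 - 33) - 34) = (50*(-5) + 115)*((-1 - 33) - 34) = (-250 + 115)*(-34 - 34) = -135*(-68) = 9180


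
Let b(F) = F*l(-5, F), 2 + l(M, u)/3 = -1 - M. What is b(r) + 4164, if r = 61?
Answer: 4530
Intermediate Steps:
l(M, u) = -9 - 3*M (l(M, u) = -6 + 3*(-1 - M) = -6 + (-3 - 3*M) = -9 - 3*M)
b(F) = 6*F (b(F) = F*(-9 - 3*(-5)) = F*(-9 + 15) = F*6 = 6*F)
b(r) + 4164 = 6*61 + 4164 = 366 + 4164 = 4530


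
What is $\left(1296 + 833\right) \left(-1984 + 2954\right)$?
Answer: $2065130$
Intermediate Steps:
$\left(1296 + 833\right) \left(-1984 + 2954\right) = 2129 \cdot 970 = 2065130$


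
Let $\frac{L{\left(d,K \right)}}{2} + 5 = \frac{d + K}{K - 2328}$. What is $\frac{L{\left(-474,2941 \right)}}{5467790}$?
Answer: $- \frac{26}{72864245} \approx -3.5683 \cdot 10^{-7}$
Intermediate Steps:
$L{\left(d,K \right)} = -10 + \frac{2 \left(K + d\right)}{-2328 + K}$ ($L{\left(d,K \right)} = -10 + 2 \frac{d + K}{K - 2328} = -10 + 2 \frac{K + d}{-2328 + K} = -10 + \frac{2 \left(K + d\right)}{-2328 + K}$)
$\frac{L{\left(-474,2941 \right)}}{5467790} = \frac{2 \frac{1}{-2328 + 2941} \left(11640 - 474 - 11764\right)}{5467790} = \frac{2 \left(11640 - 474 - 11764\right)}{613} \cdot \frac{1}{5467790} = 2 \cdot \frac{1}{613} \left(-598\right) \frac{1}{5467790} = \left(- \frac{1196}{613}\right) \frac{1}{5467790} = - \frac{26}{72864245}$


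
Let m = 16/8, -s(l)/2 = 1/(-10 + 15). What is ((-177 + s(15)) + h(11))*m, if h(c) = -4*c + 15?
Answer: -2064/5 ≈ -412.80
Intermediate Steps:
h(c) = 15 - 4*c
s(l) = -2/5 (s(l) = -2/(-10 + 15) = -2/5)
m = 2 (m = 16*(1/8) = 2)
((-177 + s(15)) + h(11))*m = ((-177 - 2/5) + (15 - 4*11))*2 = (-887/5 + (15 - 44))*2 = (-887/5 - 29)*2 = -1032/5*2 = -2064/5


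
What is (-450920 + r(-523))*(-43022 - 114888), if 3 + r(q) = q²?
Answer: 28012286540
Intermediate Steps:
r(q) = -3 + q²
(-450920 + r(-523))*(-43022 - 114888) = (-450920 + (-3 + (-523)²))*(-43022 - 114888) = (-450920 + (-3 + 273529))*(-157910) = (-450920 + 273526)*(-157910) = -177394*(-157910) = 28012286540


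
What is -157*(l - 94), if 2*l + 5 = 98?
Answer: 14915/2 ≈ 7457.5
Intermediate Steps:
l = 93/2 (l = -5/2 + (1/2)*98 = -5/2 + 49 = 93/2 ≈ 46.500)
-157*(l - 94) = -157*(93/2 - 94) = -157*(-95/2) = 14915/2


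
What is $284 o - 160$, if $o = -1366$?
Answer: $-388104$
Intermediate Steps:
$284 o - 160 = 284 \left(-1366\right) - 160 = -387944 - 160 = -388104$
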